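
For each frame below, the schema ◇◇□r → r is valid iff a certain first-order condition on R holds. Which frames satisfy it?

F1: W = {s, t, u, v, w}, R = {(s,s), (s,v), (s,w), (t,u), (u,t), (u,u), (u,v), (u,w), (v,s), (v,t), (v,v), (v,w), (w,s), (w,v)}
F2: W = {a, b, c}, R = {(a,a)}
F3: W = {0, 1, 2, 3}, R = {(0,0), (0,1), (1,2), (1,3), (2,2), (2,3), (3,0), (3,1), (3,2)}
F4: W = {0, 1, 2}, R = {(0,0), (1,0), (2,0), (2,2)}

The schema corresponds to a generalized confluence (Geach) condition: ∀x ∀y (xR²y → ∃w (yRw ∧ x = w)).
F1: fails — sR²t but no w* with tRw* and s=w*.
F2: holds.
F3: fails — 0R²1 but no w with 1Rw and 0=w.
F4: fails — 1R²0 but no w with 0Rw and 1=w.

F2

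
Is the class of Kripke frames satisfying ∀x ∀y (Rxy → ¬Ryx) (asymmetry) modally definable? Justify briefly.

Not definable by any modal formula

If a class were modally definable it would be closed under surjective bounded morphisms (Goldblatt–Thomason).
The 3-cycle (worlds a,b,c with a→b→c→a) is asymmetric. Mapping every world to a single reflexive point • is a surjective bounded morphism, and the reflexive point is not asymmetric (R•• but asymmetry requires ¬R••).
So the class is not modally definable.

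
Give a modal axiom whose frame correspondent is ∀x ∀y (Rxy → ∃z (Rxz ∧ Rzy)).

□□s → □s

The condition is density. The C4 schema □□s → □s defines it.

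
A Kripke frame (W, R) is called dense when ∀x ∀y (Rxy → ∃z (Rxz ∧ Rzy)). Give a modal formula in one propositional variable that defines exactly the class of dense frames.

□□p → □p

A defining formula is □□p → □p (the C4 axiom).
Suppose □□p→□p is valid. Take Rxy and set V(p)={w : xR²w}. Then □□p at x, so □p at x, so p at y, i.e. ∃z(Rxz∧Rzy).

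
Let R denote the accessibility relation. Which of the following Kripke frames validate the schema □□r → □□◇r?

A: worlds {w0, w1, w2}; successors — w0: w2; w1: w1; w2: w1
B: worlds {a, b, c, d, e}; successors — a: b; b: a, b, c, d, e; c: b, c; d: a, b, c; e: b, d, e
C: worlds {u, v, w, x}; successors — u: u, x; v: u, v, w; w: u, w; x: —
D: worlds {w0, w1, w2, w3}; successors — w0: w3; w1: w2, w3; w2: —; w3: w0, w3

A, B, D

This is the axiom for a generalized confluence (Geach) condition; its first-order frame correspondent is ∀x ∀z (xR²z → ∃w (xR²w ∧ zRw)).
A: ✓.
B: ✓.
C: fails — uR²x but no t with uR²t and xRt.
D: ✓.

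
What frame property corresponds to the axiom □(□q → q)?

shift-reflexivity: ∀x ∀y (Rxy → Ryy)

This schema is the T□ axiom.
It corresponds to shift-reflexivity: ∀x ∀y (Rxy → Ryy).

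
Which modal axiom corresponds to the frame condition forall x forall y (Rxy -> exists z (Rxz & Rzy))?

A defining formula is □□r → □r (the C4 axiom).
Suppose □□r→□r is valid. Take Rxy and set V(r)={w : xR²w}. Then □□r at x, so □r at x, so r at y, i.e. ∃z(Rxz∧Rzy).

□□r → □r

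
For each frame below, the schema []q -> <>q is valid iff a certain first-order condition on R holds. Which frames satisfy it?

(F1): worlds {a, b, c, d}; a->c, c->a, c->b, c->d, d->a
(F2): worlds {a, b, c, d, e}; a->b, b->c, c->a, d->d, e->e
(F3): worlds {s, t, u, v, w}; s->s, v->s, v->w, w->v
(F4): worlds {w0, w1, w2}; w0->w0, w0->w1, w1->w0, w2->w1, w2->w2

(F2), (F4)

Frame correspondent (Sahlqvist): forall x exists y Rxy — i.e. seriality.
(F1): fails — world b has no successor.
(F2): satisfies the condition.
(F3): fails — world t has no successor.
(F4): satisfies the condition.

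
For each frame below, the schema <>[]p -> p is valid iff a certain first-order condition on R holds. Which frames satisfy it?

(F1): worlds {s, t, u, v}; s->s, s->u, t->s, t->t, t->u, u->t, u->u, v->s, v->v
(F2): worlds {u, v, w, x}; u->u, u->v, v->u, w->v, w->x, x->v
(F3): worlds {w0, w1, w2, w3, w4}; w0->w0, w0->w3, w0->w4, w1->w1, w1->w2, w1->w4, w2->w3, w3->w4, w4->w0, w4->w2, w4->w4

none

This is the axiom for symmetry; its first-order frame correspondent is forall x forall y (Rxy -> Ryx).
(F1): fails — Rts but not Rst.
(F2): fails — Rwx but not Rxw.
(F3): fails — Rw1w2 but not Rw2w1.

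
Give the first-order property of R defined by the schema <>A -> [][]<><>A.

forall x forall y forall z ((xRy & x R^2 z) -> exists w (y = w & z R^2 w))

This is a Sahlqvist (Geach-type) schema ◇^1□^0A → □^2◇^2A.
Minimal-valuation argument: fix x; take any y with xR^1y and any z with xR^2z. Set V(A) to the set of worlds R-reachable from y in exactly 0 steps. Then □^0A holds at y, so the antecedent holds at x; validity forces ◇^2A at z, giving a w with zR^2w and yR^0w.
First-order correspondent: forall x forall y forall z ((xRy & x R^2 z) -> exists w (y = w & z R^2 w)).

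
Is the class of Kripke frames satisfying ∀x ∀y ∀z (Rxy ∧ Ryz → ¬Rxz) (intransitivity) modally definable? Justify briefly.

Modal frame validity is preserved under surjective bounded morphisms.
The 3-cycle (worlds a,b,c with a→b→c→a) is intransitive. Mapping every world to a single reflexive point • is a surjective bounded morphism; the reflexive point is not intransitive (R••∧R•• but R••).
So the class is not modally definable.

Not modally definable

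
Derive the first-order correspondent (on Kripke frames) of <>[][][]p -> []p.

This is a Sahlqvist (Geach-type) schema ◇^1□^3p → □^1◇^0p.
Minimal-valuation argument: fix x; take any y with xR^1y and any z with xR^1z. Set V(p) to the set of worlds R-reachable from y in exactly 3 steps. Then □^3p holds at y, so the antecedent holds at x; validity forces ◇^0p at z, giving a w with zR^0w and yR^3w.
First-order correspondent: forall x forall y forall z ((xRy & xRz) -> exists w (y R^3 w & z = w)).

forall x forall y forall z ((xRy & xRz) -> exists w (y R^3 w & z = w))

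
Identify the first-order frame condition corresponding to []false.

Emptiness of R

□⊥ is valid iff no world has any successor (otherwise □⊥ fails at any world with one).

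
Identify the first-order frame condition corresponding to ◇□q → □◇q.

Convergence

This schema is the .2 axiom.
Its frame correspondent is convergence — ∀x ∀y ∀z (Rxy ∧ Rxz → ∃w (Ryw ∧ Rzw)).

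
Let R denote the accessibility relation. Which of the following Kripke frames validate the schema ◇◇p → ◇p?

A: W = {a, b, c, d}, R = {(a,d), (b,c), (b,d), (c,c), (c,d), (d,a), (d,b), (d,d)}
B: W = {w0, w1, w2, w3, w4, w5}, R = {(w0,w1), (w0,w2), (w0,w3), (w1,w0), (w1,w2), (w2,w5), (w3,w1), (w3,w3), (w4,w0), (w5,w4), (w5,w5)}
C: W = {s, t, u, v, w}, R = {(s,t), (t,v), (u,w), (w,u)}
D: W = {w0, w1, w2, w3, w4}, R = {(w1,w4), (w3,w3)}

The schema corresponds to transitivity: ∀x ∀y ∀z (Rxy ∧ Ryz → Rxz).
A: fails — Rcd and Rdb but not Rcb.
B: fails — Rw1w2 and Rw2w5 but not Rw1w5.
C: fails — Ruw and Rwu but not Ruu.
D: satisfies the condition.
Valid on: D.

D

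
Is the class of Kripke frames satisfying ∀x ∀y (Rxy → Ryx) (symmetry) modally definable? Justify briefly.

This is a Sahlqvist condition; the B axiom q → □◇q defines it.
Suppose q→□◇q is valid. Take Rxy and set V(q)={x}. Then q at x, so □◇q at x, so ◇q at y, so some z with Ryz has q; z=x, i.e. Ryx.

Definable; q → □◇q defines it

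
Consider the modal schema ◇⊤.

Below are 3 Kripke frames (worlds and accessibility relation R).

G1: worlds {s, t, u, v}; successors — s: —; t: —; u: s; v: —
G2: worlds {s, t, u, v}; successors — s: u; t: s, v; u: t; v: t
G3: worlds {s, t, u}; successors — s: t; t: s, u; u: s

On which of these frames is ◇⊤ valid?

The schema corresponds to seriality: ∀x ∃y Rxy.
G1: fails — world s has no successor.
G2: holds.
G3: holds.
Valid on: G2, G3.

G2, G3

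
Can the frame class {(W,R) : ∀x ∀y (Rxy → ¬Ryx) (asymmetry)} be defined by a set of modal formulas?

Any modally definable frame class is closed under surjective bounded morphisms.
The 5-cycle (worlds s,t,u,v,w with s→t→u→v→w→s) is asymmetric. Mapping every world to a single reflexive point • is a surjective bounded morphism, and the reflexive point is not asymmetric (R•• but asymmetry requires ¬R••).
So no modal formula (or set of formulas) defines exactly the asymmetric frames.

No — not modally definable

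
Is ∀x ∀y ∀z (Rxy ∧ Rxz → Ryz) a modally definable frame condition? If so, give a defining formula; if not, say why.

Yes: it is the Euclidean property, defined by the 5 schema ◇q → □◇q.
Suppose ◇q→□◇q is valid. Take Rxy, Rxz and set V(q)={y}. Then ◇q at x, so □◇q at x, so ◇q at z, so some w with Rzw has q; w=y, i.e. Rzy. By symmetry of the argument, Ryz.

Yes, by ◇q → □◇q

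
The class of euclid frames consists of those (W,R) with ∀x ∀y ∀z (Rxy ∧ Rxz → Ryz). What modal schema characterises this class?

The condition is the Euclidean property. The 5 schema ◇p → □◇p defines it.
Suppose ◇p→□◇p is valid. Take Rxy, Rxz and set V(p)={y}. Then ◇p at x, so □◇p at x, so ◇p at z, so some w with Rzw has p; w=y, i.e. Rzy. By symmetry of the argument, Ryz.

◇p → □◇p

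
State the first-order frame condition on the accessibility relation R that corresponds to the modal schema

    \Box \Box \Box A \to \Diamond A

This is a Sahlqvist (Geach-type) schema ◇^0□^3A → □^0◇^1A.
Minimal-valuation argument: fix x; take any y with xR^0y and any z with xR^0z. Set V(A) to the set of worlds R-reachable from y in exactly 3 steps. Then □^3A holds at y, so the antecedent holds at x; validity forces ◇^1A at z, giving a w with zR^1w and yR^3w.
First-order correspondent: \forall x \exists w (x R^3 w \wedge xRw).

\forall x \exists w (x R^3 w \wedge xRw)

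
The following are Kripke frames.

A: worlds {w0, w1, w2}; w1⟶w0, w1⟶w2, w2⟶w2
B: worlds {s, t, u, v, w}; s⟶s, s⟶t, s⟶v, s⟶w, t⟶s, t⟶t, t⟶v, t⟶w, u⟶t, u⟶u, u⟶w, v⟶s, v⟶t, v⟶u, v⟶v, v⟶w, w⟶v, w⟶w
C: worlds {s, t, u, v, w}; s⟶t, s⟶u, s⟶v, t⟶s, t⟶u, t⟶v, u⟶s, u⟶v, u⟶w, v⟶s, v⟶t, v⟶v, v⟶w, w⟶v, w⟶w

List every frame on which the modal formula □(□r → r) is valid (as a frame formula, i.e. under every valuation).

B

The schema corresponds to shift-reflexivity: ∀x ∀y (Rxy → Ryy).
A: fails — Rw1w0 but not Rw0w0.
B: condition met.
C: fails — Rus but not Rss.
Valid on: B.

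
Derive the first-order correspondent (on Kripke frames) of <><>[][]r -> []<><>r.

This is a Sahlqvist (Geach-type) schema ◇^2□^2r → □^1◇^2r.
Minimal-valuation argument: fix x; take any y with xR^2y and any z with xR^1z. Set V(r) to the set of worlds R-reachable from y in exactly 2 steps. Then □^2r holds at y, so the antecedent holds at x; validity forces ◇^2r at z, giving a w with zR^2w and yR^2w.
First-order correspondent: forall x forall y forall z ((x R^2 y & xRz) -> exists w (y R^2 w & z R^2 w)).

forall x forall y forall z ((x R^2 y & xRz) -> exists w (y R^2 w & z R^2 w))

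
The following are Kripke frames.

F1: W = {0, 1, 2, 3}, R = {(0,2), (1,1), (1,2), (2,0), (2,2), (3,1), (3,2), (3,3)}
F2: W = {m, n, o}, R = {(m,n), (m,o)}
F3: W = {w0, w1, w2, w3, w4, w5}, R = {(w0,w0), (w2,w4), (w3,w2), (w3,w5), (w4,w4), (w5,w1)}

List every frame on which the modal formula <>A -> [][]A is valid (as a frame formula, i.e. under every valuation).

Frame correspondent (Sahlqvist): forall x forall y forall z ((xRy & x R^2 z) -> exists w (y = w & z = w)) — i.e. a generalized confluence (Geach) condition.
F1: fails — 0R2, 0R²0 but 2 ≠ 0.
F2: ✓.
F3: fails — w3Rw2, w3R²w1 but w2 ≠ w1.

F2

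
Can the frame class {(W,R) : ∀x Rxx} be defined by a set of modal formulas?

Yes — defined by □r → r

The condition is reflexivity. A defining modal formula is □r → r.
Suppose □r→r is valid. At any x set V(r)={w : Rxw}. Then □r holds at x, so r holds at x, i.e. Rxx.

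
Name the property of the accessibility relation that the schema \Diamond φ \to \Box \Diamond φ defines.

Suppose ◇φ→□◇φ is valid. Take Rxy, Rxz and set V(φ)={y}. Then ◇φ at x, so □◇φ at x, so ◇φ at z, so some w with Rzw has φ; w=y, i.e. Rzy. By symmetry of the argument, Ryz.
Conversely, any frame satisfying \forall x \forall y \forall z (Rxy \wedge Rxz \to Ryz) validates the schema.
So the correspondent is the Euclidean property.

the Euclidean property: \forall x \forall y \forall z (Rxy \wedge Rxz \to Ryz)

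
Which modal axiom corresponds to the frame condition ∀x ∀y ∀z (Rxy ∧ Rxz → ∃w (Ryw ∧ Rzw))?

The condition is convergence. The .2 schema ◇□ψ → □◇ψ defines it.
Suppose ◇□ψ→□◇ψ is valid. Take Rxy, Rxz and set V(ψ)={w : Ryw}. Then □ψ at y so ◇□ψ at x, so □◇ψ at x, so ◇ψ at z, giving w with Rzw and Ryw.

◇□ψ → □◇ψ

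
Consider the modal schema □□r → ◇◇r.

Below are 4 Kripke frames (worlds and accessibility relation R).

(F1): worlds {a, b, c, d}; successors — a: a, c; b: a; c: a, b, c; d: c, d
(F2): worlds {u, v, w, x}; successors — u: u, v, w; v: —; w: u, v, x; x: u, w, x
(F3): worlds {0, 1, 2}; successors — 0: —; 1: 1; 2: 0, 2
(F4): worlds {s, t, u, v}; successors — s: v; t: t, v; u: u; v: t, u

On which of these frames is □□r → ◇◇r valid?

This is the axiom for a generalized confluence (Geach) condition; its first-order frame correspondent is ∀x ∃w (xR²w ∧ xR²w).
(F1): holds.
(F2): fails — at v but no t with vR²t and vR²t.
(F3): fails — at 0 but no w with 0R²w and 0R²w.
(F4): holds.
Valid on: (F1), (F4).

(F1), (F4)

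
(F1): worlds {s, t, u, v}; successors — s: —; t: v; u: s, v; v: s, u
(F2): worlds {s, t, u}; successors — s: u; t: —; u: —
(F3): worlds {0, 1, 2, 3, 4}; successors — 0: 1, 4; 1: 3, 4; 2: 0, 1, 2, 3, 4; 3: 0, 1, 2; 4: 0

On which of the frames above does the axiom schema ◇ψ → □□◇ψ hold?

Frame correspondent (Sahlqvist): ∀x ∀y ∀z ((xRy ∧ xR²z) → ∃w (y = w ∧ zRw)) — i.e. a generalized confluence (Geach) condition.
(F1): fails — tRv, tR²s but no w with v=w and sRw.
(F2): condition met.
(F3): fails — 0R1, 0R²4 but no w with 1=w and 4Rw.

(F2)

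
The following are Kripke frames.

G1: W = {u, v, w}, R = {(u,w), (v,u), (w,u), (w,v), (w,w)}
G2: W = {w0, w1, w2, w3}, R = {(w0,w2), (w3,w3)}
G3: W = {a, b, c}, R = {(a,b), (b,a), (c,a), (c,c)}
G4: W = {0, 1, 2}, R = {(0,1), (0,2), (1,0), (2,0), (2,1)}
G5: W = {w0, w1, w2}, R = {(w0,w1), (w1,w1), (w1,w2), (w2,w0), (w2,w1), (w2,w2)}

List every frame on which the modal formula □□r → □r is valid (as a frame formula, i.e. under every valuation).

The schema corresponds to density: ∀x ∀y (Rxy → ∃z (Rxz ∧ Rzy)).
G1: fails — Rvu but no z with Rvz and Rzu.
G2: fails — Rw0w2 but no z with Rw0z and Rzw2.
G3: fails — Rab but no z with Raz and Rzb.
G4: fails — R10 but no z with R1z and Rz0.
G5: condition met.
Valid on: G5.

G5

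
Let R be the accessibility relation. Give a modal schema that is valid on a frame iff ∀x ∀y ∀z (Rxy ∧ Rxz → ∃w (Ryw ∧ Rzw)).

◇□p → □◇p

The condition is convergence. The .2 schema ◇□p → □◇p defines it.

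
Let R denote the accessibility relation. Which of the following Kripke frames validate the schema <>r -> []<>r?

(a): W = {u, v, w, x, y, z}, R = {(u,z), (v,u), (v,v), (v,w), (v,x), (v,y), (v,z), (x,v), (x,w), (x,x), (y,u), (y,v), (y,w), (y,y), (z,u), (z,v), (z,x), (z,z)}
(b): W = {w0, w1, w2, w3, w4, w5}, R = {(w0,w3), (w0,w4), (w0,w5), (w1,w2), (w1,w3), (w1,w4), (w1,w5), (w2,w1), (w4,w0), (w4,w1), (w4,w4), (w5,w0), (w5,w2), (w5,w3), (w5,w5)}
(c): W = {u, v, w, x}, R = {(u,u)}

The schema corresponds to the Euclidean property: forall x forall y forall z (Rxy & Rxz -> Ryz).
(a): fails — Rvz and Rvw but not Rzw.
(b): fails — Rw0w4 and Rw0w5 but not Rw4w5.
(c): ✓.

(c)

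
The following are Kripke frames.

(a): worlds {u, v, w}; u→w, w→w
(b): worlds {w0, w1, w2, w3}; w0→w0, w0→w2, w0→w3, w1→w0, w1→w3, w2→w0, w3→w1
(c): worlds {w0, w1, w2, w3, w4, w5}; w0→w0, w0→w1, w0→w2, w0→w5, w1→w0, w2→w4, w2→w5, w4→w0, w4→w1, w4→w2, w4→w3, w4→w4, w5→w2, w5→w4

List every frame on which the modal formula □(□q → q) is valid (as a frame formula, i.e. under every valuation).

(a)

The schema corresponds to shift-reflexivity: ∀x ∀y (Rxy → Ryy).
(a): satisfies the condition.
(b): fails — Rw3w1 but not Rw1w1.
(c): fails — Rw5w2 but not Rw2w2.
Valid on: (a).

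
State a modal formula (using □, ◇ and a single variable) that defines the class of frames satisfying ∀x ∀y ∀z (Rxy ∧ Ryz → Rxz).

A defining formula is □ψ → □□ψ (the 4 axiom).

□ψ → □□ψ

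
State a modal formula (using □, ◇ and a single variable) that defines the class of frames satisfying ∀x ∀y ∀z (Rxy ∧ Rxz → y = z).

◇q → □q

This is partial functionality; the standard corresponding axiom is CD: ◇q → □q.
Suppose ◇q→□q is valid. Take Rxy, Rxz and set V(q)={y}. Then ◇q at x, so □q at x, so q at z, i.e. z=y.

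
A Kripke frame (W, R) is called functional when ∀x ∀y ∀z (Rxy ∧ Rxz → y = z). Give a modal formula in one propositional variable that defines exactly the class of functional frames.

This is partial functionality; the standard corresponding axiom is CD: ◇s → □s.
Suppose ◇s→□s is valid. Take Rxy, Rxz and set V(s)={y}. Then ◇s at x, so □s at x, so s at z, i.e. z=y.

◇s → □s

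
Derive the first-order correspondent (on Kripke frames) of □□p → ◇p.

∀x ∃w (xR²w ∧ xRw)

This is a Sahlqvist (Geach-type) schema ◇^0□^2p → □^0◇^1p.
Minimal-valuation argument: fix x; take any y with xR^0y and any z with xR^0z. Set V(p) to the set of worlds R-reachable from y in exactly 2 steps. Then □^2p holds at y, so the antecedent holds at x; validity forces ◇^1p at z, giving a w with zR^1w and yR^2w.
First-order correspondent: ∀x ∃w (xR²w ∧ xRw).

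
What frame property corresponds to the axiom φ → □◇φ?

symmetry: ∀x ∀y (Rxy → Ryx)

Suppose φ→□◇φ is valid. Take Rxy and set V(φ)={x}. Then φ at x, so □◇φ at x, so ◇φ at y, so some z with Ryz has φ; z=x, i.e. Ryx.
Conversely, on a frame with symmetry the schema holds at every world under every valuation.
Frame condition: ∀x ∀y (Rxy → Ryx).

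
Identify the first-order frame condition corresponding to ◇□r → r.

Symmetry

This is a form of the B axiom.
It corresponds to symmetry: ∀x ∀y (Rxy → Ryx).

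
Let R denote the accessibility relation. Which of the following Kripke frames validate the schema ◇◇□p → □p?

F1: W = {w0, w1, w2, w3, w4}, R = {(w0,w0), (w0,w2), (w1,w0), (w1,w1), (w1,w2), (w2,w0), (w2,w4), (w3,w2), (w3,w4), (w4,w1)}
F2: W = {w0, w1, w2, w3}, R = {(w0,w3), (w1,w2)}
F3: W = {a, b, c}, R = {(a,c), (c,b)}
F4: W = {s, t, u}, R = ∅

The schema corresponds to a generalized confluence (Geach) condition: ∀x ∀y ∀z ((xR²y ∧ xRz) → ∃w (yRw ∧ z = w)).
F1: fails — w0R²w2, w0Rw2 but no w with w2Rw and w2=w.
F2: ✓.
F3: fails — aR²b, aRc but no w with bRw and c=w.
F4: ✓.
Valid on: F2, F4.

F2, F4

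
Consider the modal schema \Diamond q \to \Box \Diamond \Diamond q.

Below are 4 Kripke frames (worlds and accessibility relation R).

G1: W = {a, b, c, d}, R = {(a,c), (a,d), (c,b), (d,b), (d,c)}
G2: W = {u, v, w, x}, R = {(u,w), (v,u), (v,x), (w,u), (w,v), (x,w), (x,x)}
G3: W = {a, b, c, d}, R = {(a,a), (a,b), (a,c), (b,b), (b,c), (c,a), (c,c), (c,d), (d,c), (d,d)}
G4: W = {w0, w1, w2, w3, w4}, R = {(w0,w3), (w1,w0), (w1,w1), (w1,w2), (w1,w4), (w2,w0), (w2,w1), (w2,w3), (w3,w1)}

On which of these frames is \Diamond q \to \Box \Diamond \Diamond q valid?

G3

The schema corresponds to a generalized confluence (Geach) condition: \forall x \forall y \forall z ((xRy \wedge xRz) \to \exists w (y = w \wedge z R^2 w)).
G1: fails — aRc, aRc but no w with c=w and cR²w.
G2: fails — vRx, vRu but no t with x=t and uR²t.
G3: condition met.
G4: fails — w0Rw3, w0Rw3 but no w with w3=w and w3R²w.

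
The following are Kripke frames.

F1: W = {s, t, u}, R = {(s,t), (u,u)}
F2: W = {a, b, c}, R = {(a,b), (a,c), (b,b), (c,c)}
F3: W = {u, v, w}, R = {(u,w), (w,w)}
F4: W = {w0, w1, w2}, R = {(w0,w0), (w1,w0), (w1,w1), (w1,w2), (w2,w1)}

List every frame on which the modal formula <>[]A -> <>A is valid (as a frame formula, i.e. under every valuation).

F2, F3, F4

The schema corresponds to a generalized confluence (Geach) condition: forall x forall y (xRy -> exists w (yRw & xRw)).
F1: fails — sRt but no w with tRw and sRw.
F2: condition met.
F3: condition met.
F4: condition met.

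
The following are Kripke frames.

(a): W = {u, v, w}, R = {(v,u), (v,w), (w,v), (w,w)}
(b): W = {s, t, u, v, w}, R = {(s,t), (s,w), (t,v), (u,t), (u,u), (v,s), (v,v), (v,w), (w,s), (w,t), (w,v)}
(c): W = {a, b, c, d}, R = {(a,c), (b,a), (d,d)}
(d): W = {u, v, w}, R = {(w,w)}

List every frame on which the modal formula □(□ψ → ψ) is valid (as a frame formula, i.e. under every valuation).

The schema corresponds to shift-reflexivity: ∀x ∀y (Rxy → Ryy).
(a): fails — Rvu but not Ruu.
(b): fails — Rwt but not Rtt.
(c): fails — Rac but not Rcc.
(d): condition met.
Valid on: (d).

(d)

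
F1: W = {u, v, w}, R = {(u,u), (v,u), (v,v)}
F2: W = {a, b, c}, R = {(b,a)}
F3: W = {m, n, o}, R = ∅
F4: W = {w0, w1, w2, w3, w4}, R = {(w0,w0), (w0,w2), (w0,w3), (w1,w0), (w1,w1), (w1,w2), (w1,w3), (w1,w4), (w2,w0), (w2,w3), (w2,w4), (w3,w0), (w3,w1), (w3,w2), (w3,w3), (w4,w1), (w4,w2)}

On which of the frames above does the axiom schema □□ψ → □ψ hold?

Frame correspondent (Sahlqvist): ∀x ∀y (Rxy → ∃z (Rxz ∧ Rzy)) — i.e. density.
F1: ✓.
F2: fails — Rba but no z with Rbz and Rza.
F3: ✓.
F4: fails — Rw2w4 but no z with Rw2z and Rzw4.

F1, F3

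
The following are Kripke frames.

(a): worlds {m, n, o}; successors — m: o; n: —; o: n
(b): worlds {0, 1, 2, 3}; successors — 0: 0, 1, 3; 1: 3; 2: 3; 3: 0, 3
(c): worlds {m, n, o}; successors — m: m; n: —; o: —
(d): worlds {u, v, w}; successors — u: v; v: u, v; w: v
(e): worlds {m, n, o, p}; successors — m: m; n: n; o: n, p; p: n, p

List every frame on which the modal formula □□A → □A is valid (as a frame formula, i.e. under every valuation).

This is the axiom for density; its first-order frame correspondent is ∀x ∀y (Rxy → ∃z (Rxz ∧ Rzy)).
(a): fails — Ron but no z with Roz and Rzn.
(b): condition met.
(c): condition met.
(d): condition met.
(e): condition met.

(b), (c), (d), (e)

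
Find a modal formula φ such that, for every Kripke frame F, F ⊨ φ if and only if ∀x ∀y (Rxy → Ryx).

p → □◇p

A defining formula is p → □◇p (the B axiom).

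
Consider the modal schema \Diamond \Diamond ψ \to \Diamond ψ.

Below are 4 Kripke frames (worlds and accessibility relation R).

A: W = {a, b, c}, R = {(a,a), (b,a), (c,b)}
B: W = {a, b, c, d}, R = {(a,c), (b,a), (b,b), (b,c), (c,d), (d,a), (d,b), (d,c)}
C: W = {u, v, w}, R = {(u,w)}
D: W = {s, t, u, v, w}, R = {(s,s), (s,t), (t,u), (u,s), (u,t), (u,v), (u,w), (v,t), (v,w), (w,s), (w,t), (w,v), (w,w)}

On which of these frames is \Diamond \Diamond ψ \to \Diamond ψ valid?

This is the axiom for transitivity; its first-order frame correspondent is \forall x \forall y \forall z (Rxy \wedge Ryz \to Rxz).
A: fails — Rcb and Rba but not Rca.
B: fails — Rbc and Rcd but not Rbd.
C: ✓.
D: fails — Rwt and Rtu but not Rwu.

C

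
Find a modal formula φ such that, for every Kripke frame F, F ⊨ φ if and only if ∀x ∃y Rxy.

□q → ◇q

This is seriality; the standard corresponding axiom is D: □q → ◇q.
Suppose □q→◇q is valid. At any x set V(q)=W. Then □q at x, so ◇q at x, so x has a successor.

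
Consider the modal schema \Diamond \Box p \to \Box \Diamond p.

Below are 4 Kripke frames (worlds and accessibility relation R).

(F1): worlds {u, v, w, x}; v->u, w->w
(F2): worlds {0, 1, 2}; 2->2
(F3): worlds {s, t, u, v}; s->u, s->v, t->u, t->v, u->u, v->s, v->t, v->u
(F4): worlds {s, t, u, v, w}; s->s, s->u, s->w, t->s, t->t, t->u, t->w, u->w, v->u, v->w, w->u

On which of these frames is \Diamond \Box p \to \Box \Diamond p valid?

(F2), (F3)

This is the axiom for convergence; its first-order frame correspondent is \forall x \forall y \forall z (Rxy \wedge Rxz \to \exists w (Ryw \wedge Rzw)).
(F1): fails — Rvu and Rvu but u and u have no common successor.
(F2): holds.
(F3): holds.
(F4): fails — Rsw and Rsu but w and u have no common successor.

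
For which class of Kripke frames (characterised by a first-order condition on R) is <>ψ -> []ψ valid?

Suppose ◇ψ→□ψ is valid. Take Rxy, Rxz and set V(ψ)={y}. Then ◇ψ at x, so □ψ at x, so ψ at z, i.e. z=y.
The converse is a direct semantic check.
Frame condition: forall x forall y forall z (Rxy & Rxz -> y = z).

Partial functionality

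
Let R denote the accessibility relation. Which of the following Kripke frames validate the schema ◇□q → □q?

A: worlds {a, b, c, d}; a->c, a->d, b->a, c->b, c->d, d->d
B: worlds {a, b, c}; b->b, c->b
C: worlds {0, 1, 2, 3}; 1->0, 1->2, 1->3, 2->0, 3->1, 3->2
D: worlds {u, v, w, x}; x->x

B, D

The schema corresponds to a generalized confluence (Geach) condition: ∀x ∀y ∀z ((xRy ∧ xRz) → ∃w (yRw ∧ z = w)).
A: fails — aRc, aRc but no w with cRw and c=w.
B: satisfies the condition.
C: fails — 1R0, 1R0 but no w with 0Rw and 0=w.
D: satisfies the condition.
Valid on: B, D.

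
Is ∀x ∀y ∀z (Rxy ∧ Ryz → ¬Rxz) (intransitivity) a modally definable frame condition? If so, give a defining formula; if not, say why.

Not modally definable

If a class were modally definable it would be closed under surjective bounded morphisms (Goldblatt–Thomason).
The 3-cycle (worlds w0,w1,w2 with w0→w1→w2→w0) is intransitive. Mapping every world to a single reflexive point • is a surjective bounded morphism; the reflexive point is not intransitive (R••∧R•• but R••).
So the class is not modally definable.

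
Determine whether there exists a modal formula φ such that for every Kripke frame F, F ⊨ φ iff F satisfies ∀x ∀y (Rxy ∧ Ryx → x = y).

If a class were modally definable it would be closed under surjective bounded morphisms (Goldblatt–Thomason).
The 8-cycle (worlds a,b,c,d,e,f,g,h with a→b→c→d→e→f→g→h→a) is antisymmetric. Sending even-indexed worlds to s and odd-indexed worlds to t is a surjective bounded morphism onto the two-world frame with s↔t, which is not antisymmetric.
So no modal formula (or set of formulas) defines exactly the antisymmetric frames.

No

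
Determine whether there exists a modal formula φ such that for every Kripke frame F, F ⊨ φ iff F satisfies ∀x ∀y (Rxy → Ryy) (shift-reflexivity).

Yes — defined by □(□r → r)

This is a Sahlqvist condition; the T□ axiom □(□r → r) defines it.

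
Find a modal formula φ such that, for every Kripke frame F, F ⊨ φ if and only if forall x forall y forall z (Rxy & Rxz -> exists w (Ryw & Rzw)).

A defining formula is ◇□ψ → □◇ψ (the .2 axiom).
Suppose ◇□ψ→□◇ψ is valid. Take Rxy, Rxz and set V(ψ)={w : Ryw}. Then □ψ at y so ◇□ψ at x, so □◇ψ at x, so ◇ψ at z, giving w with Rzw and Ryw.

◇□ψ → □◇ψ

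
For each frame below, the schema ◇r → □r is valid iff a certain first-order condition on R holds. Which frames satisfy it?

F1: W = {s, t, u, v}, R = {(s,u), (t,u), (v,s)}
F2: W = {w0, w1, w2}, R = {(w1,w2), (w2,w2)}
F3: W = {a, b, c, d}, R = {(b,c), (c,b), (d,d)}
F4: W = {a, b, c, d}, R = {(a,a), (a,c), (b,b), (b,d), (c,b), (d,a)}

Frame correspondent (Sahlqvist): ∀x ∀y ∀z (Rxy ∧ Rxz → y = z) — i.e. partial functionality.
F1: holds.
F2: holds.
F3: holds.
F4: fails — a sees both a and c.
Valid on: F1, F2, F3.

F1, F2, F3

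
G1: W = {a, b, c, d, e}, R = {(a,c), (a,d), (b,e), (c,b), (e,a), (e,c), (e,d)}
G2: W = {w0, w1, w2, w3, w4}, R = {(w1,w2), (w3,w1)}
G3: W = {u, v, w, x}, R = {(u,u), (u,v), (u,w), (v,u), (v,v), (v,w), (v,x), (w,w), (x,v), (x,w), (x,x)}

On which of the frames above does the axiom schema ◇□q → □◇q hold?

G3

Frame correspondent (Sahlqvist): ∀x ∀y ∀z (Rxy ∧ Rxz → ∃w (Ryw ∧ Rzw)) — i.e. convergence.
G1: fails — Rac and Rad but c and d have no common successor.
G2: fails — Rw1w2 and Rw1w2 but w2 and w2 have no common successor.
G3: condition met.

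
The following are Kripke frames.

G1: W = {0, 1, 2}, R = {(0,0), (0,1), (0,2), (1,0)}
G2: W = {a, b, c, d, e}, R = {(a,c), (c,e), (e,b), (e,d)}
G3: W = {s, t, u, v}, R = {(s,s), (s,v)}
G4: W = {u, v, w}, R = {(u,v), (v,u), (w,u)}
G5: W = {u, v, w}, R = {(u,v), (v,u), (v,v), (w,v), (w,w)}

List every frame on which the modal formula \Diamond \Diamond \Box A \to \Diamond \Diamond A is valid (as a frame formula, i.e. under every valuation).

G5

Frame correspondent (Sahlqvist): \forall x \forall y (x R^2 y \to \exists w (yRw \wedge x R^2 w)) — i.e. a generalized confluence (Geach) condition.
G1: fails — 0R²2 but no w with 2Rw and 0R²w.
G2: fails — aR²e but no w with eRw and aR²w.
G3: fails — sR²v but no w with vRw and sR²w.
G4: fails — uR²u but no t with uRt and uR²t.
G5: holds.
Valid on: G5.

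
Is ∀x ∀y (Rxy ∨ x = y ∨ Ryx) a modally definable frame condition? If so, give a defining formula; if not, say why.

No — not modally definable

Modal frame validity is preserved under disjoint unions.
Take 3 disjoint single-world reflexive frames: each is trivially connected, but their disjoint union has 3 worlds with no edge between distinct components, so it is not connected.
So no modal formula (or set of formulas) defines exactly the connected frames.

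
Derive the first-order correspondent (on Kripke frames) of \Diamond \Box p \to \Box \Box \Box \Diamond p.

\forall x \forall y \forall z ((xRy \wedge x R^3 z) \to \exists w (yRw \wedge zRw))

This is a Sahlqvist (Geach-type) schema ◇^1□^1p → □^3◇^1p.
Minimal-valuation argument: fix x; take any y with xR^1y and any z with xR^3z. Set V(p) to the set of worlds R-reachable from y in exactly 1 step. Then □^1p holds at y, so the antecedent holds at x; validity forces ◇^1p at z, giving a w with zR^1w and yR^1w.
First-order correspondent: \forall x \forall y \forall z ((xRy \wedge x R^3 z) \to \exists w (yRw \wedge zRw)).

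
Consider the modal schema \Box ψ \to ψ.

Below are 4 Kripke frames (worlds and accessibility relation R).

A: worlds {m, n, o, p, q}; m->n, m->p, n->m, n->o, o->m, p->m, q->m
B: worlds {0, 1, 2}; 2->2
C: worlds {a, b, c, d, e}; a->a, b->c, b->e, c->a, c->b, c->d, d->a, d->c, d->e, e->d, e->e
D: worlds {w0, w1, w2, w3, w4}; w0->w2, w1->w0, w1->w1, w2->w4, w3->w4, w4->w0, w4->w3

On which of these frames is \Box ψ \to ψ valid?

none

The schema corresponds to reflexivity: \forall x Rxx.
A: fails — world m does not see itself.
B: fails — world 0 does not see itself.
C: fails — world b does not see itself.
D: fails — world w0 does not see itself.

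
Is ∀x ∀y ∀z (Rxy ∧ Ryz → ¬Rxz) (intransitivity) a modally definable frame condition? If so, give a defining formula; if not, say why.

No — not modally definable

If a class were modally definable it would be closed under surjective bounded morphisms (Goldblatt–Thomason).
The 7-cycle (worlds 0,1,2,3,4,5,6 with 0→1→2→3→4→5→6→0) is intransitive. Mapping every world to a single reflexive point • is a surjective bounded morphism; the reflexive point is not intransitive (R••∧R•• but R••).
So the class is not modally definable.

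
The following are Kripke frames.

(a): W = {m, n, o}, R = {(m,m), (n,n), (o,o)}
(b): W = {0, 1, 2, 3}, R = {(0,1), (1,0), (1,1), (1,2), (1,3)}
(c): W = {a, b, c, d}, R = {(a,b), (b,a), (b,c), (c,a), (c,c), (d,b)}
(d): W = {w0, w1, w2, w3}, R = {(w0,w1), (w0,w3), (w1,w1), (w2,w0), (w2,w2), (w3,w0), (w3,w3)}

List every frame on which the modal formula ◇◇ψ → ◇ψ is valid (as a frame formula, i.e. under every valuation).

(a)

Frame correspondent (Sahlqvist): ∀x ∀y ∀z (Rxy ∧ Ryz → Rxz) — i.e. transitivity.
(a): holds.
(b): fails — R01 and R10 but not R00.
(c): fails — Rab and Rbc but not Rac.
(d): fails — Rw3w0 and Rw0w1 but not Rw3w1.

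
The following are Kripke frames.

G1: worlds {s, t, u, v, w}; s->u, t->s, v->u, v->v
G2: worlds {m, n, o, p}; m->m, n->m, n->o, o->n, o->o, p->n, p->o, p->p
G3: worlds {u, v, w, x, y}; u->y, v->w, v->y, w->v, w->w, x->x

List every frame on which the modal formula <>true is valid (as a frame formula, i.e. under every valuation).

G2

The schema corresponds to seriality: forall x exists y Rxy.
G1: fails — world u has no successor.
G2: holds.
G3: fails — world y has no successor.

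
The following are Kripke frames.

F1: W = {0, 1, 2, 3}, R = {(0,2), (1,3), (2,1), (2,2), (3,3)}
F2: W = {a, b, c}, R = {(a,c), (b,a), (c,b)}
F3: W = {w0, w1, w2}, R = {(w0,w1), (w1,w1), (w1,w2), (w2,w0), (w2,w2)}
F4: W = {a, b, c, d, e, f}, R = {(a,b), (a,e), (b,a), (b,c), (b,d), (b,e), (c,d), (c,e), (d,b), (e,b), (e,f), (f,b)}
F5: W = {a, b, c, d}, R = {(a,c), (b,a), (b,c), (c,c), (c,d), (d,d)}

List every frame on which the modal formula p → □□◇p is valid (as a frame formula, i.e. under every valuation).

This is the axiom for a generalized confluence (Geach) condition; its first-order frame correspondent is ∀x ∀z (xR²z → ∃w (x = w ∧ zRw)).
F1: fails — 0R²1 but no w with 0=w and 1Rw.
F2: condition met.
F3: fails — w0R²w1 but no w with w0=w and w1Rw.
F4: fails — aR²a but no w with a=w and aRw.
F5: fails — aR²c but no w with a=w and cRw.
Valid on: F2.

F2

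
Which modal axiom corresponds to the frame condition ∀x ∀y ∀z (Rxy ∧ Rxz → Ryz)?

The condition is the Euclidean property. The 5 schema ◇s → □◇s defines it.
Suppose ◇s→□◇s is valid. Take Rxy, Rxz and set V(s)={y}. Then ◇s at x, so □◇s at x, so ◇s at z, so some w with Rzw has s; w=y, i.e. Rzy. By symmetry of the argument, Ryz.

◇s → □◇s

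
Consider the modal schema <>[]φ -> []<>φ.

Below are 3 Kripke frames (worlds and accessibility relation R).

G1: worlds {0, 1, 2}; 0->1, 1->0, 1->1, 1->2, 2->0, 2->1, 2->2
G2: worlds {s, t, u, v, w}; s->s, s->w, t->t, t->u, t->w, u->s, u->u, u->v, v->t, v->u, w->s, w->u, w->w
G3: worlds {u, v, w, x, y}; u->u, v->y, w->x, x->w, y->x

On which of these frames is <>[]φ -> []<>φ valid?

G1, G3

The schema corresponds to convergence: forall x forall y forall z (Rxy & Rxz -> exists w (Ryw & Rzw)).
G1: ✓.
G2: fails — Ruv and Rus but v and s have no common successor.
G3: ✓.
Valid on: G1, G3.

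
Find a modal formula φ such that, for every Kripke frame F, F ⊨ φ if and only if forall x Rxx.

□s → s

This is reflexivity; the standard corresponding axiom is T: □s → s.
Suppose □s→s is valid. At any x set V(s)={w : Rxw}. Then □s holds at x, so s holds at x, i.e. Rxx.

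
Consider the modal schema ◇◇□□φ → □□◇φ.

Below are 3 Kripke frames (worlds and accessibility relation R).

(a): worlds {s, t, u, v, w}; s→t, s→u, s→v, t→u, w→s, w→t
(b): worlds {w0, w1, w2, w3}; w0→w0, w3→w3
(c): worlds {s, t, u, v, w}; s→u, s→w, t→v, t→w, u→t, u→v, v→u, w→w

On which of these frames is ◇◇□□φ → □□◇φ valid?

Frame correspondent (Sahlqvist): ∀x ∀y ∀z ((xR²y ∧ xR²z) → ∃w (yR²w ∧ zRw)) — i.e. a generalized confluence (Geach) condition.
(a): fails — sR²u, sR²u but no w* with uR²w* and uRw*.
(b): condition met.
(c): fails — sR²v, sR²v but no w* with vR²w* and vRw*.
Valid on: (b).

(b)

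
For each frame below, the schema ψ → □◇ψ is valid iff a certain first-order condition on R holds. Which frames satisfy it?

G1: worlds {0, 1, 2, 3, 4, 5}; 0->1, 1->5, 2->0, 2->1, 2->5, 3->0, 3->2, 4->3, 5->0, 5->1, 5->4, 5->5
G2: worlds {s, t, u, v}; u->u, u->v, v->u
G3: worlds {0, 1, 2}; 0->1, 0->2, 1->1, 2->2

G2

This is the axiom for symmetry; its first-order frame correspondent is ∀x ∀y (Rxy → Ryx).
G1: fails — R32 but not R23.
G2: satisfies the condition.
G3: fails — R01 but not R10.
Valid on: G2.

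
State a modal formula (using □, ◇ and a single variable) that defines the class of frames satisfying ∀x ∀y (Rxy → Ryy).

A defining formula is □(□r → r) (the T□ axiom).

□(□r → r)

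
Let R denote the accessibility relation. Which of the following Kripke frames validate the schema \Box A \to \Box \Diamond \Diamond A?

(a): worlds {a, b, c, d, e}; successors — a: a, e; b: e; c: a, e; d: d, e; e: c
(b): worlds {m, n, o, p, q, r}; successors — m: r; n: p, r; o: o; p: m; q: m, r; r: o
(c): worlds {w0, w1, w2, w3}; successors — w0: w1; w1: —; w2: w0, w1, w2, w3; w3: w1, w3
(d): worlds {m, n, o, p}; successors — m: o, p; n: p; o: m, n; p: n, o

This is the axiom for a generalized confluence (Geach) condition; its first-order frame correspondent is \forall x \forall z (xRz \to \exists w (xRw \wedge z R^2 w)).
(a): condition met.
(b): fails — mRr but no w with mRw and rR²w.
(c): fails — w0Rw1 but no w with w0Rw and w1R²w.
(d): condition met.
Valid on: (a), (d).

(a), (d)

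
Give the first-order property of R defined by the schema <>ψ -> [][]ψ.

This is a Sahlqvist (Geach-type) schema ◇^1□^0ψ → □^2◇^0ψ.
First-order correspondent: forall x forall y forall z ((xRy & x R^2 z) -> exists w (y = w & z = w)).

forall x forall y forall z ((xRy & x R^2 z) -> exists w (y = w & z = w))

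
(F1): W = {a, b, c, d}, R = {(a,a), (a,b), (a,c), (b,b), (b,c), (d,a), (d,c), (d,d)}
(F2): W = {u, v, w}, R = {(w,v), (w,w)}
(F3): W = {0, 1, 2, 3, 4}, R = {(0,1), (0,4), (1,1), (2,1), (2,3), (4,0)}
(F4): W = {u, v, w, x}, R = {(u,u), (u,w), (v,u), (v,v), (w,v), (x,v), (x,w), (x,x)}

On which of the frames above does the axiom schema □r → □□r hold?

This is the axiom for transitivity; its first-order frame correspondent is ∀x ∀y ∀z (Rxy ∧ Ryz → Rxz).
(F1): fails — Rda and Rab but not Rdb.
(F2): satisfies the condition.
(F3): fails — R04 and R40 but not R00.
(F4): fails — Ruw and Rwv but not Ruv.
Valid on: (F2).

(F2)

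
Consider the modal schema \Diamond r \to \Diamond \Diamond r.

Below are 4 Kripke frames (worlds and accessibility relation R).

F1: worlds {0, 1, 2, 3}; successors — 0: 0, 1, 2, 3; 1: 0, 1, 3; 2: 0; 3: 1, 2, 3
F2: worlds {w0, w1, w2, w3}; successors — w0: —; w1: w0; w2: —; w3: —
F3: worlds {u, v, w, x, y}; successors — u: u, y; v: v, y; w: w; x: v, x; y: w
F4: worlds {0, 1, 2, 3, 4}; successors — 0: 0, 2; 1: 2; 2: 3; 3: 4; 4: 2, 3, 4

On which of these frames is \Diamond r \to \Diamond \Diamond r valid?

This is the axiom for a generalized confluence (Geach) condition; its first-order frame correspondent is \forall x \forall y (xRy \to \exists w (y = w \wedge x R^2 w)).
F1: ✓.
F2: fails — w1Rw0 but no w with w0=w and w1R²w.
F3: ✓.
F4: fails — 1R2 but no w with 2=w and 1R²w.

F1, F3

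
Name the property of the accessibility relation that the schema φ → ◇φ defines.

This is frame-equivalent to □φ → φ (substitute ¬φ for φ and contrapose).
Suppose □φ→φ is valid. At any x set V(φ)={w : Rxw}. Then □φ holds at x, so φ holds at x, i.e. Rxx.

reflexivity: ∀x Rxx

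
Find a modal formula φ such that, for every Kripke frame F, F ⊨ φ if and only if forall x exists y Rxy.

□r → ◇r

This is seriality; the standard corresponding axiom is D: □r → ◇r.
Suppose □r→◇r is valid. At any x set V(r)=W. Then □r at x, so ◇r at x, so x has a successor.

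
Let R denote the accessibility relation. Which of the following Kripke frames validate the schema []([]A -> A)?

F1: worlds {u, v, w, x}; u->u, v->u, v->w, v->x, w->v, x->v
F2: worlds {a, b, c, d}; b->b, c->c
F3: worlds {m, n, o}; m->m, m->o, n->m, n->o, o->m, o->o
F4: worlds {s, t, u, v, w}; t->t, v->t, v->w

F2, F3

The schema corresponds to shift-reflexivity: forall x forall y (Rxy -> Ryy).
F1: fails — Rvw but not Rww.
F2: condition met.
F3: condition met.
F4: fails — Rvw but not Rww.
Valid on: F2, F3.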